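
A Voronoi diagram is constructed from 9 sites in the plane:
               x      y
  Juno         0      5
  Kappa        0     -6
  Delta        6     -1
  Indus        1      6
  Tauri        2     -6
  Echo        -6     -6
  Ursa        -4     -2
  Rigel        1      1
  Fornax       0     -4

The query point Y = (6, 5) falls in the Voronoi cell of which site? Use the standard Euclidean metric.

Indus

Since √ is increasing, it suffices to compare squared distances:
d²(Y, Juno) = 36 + 0 = 36
d²(Y, Kappa) = 36 + 121 = 157
d²(Y, Delta) = 0 + 36 = 36
d²(Y, Indus) = 25 + 1 = 26
d²(Y, Tauri) = 16 + 121 = 137
d²(Y, Echo) = 144 + 121 = 265
d²(Y, Ursa) = 100 + 49 = 149
d²(Y, Rigel) = 25 + 16 = 41
d²(Y, Fornax) = 36 + 81 = 117
The smallest is to Indus, so Y lies in the Voronoi region of Indus.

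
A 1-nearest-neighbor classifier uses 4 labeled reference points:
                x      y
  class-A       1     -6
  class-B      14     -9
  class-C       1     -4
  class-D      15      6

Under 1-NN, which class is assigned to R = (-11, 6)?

Since √ is increasing, it suffices to compare squared distances:
d²(R, class-A) = (-11−1)² + (6−(-6))² = 144 + 144 = 288
d²(R, class-B) = (-11−14)² + (6−(-9))² = 625 + 225 = 850
d²(R, class-C) = (-11−1)² + (6−(-4))² = 144 + 100 = 244
d²(R, class-D) = (-11−15)² + (6−6)² = 676 + 0 = 676
Minimum is at class-C.

class-C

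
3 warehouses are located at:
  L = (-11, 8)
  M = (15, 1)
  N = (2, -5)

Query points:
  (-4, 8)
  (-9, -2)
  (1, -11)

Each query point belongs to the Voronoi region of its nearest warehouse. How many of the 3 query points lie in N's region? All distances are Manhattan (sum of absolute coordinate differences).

(-4, 8) — d to each: L:7, M:26, N:19 → nearest is L
(-9, -2) — d to each: L:12, M:27, N:14 → nearest is L
(1, -11) — d to each: L:31, M:26, N:7 → nearest is N
1 of the 3 points has N as nearest.

1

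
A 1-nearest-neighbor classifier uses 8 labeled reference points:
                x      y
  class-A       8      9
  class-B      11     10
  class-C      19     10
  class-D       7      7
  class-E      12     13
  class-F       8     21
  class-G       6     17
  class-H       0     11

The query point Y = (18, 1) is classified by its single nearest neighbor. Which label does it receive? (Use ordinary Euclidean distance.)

class-C

Compare squared distances (the ordering matches that of the actual distances):
d²(Y, class-A) = 100 + 64 = 164
d²(Y, class-B) = 49 + 81 = 130
d²(Y, class-C) = 1 + 81 = 82
d²(Y, class-D) = 121 + 36 = 157
d²(Y, class-E) = 36 + 144 = 180
d²(Y, class-F) = 100 + 400 = 500
d²(Y, class-G) = 144 + 256 = 400
d²(Y, class-H) = 324 + 100 = 424
class-C is nearest.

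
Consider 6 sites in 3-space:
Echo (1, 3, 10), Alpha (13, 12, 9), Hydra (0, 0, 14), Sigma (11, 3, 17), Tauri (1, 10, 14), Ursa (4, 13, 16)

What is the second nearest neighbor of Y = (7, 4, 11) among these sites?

Sigma

Squared Euclidean distances:
d²(Y, Echo) = (7−1)² + (4−3)² + (11−10)² = 36 + 1 + 1 = 38
d²(Y, Alpha) = (7−13)² + (4−12)² + (11−9)² = 36 + 64 + 4 = 104
d²(Y, Hydra) = (7−0)² + (4−0)² + (11−14)² = 49 + 16 + 9 = 74
d²(Y, Sigma) = (7−11)² + (4−3)² + (11−17)² = 16 + 1 + 36 = 53
d²(Y, Tauri) = (7−1)² + (4−10)² + (11−14)² = 36 + 36 + 9 = 81
d²(Y, Ursa) = (7−4)² + (4−13)² + (11−16)² = 9 + 81 + 25 = 115
Sorted ascending: Echo, Sigma, Hydra, … — the second-nearest is Sigma.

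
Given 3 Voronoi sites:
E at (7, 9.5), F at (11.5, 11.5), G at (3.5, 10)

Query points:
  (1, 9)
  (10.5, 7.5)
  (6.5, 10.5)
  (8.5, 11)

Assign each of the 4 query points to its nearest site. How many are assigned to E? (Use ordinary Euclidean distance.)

(1, 9) — d² to each: E:36.25, F:116.5, G:7.25 → nearest is G
(10.5, 7.5) — d² to each: E:16.25, F:17, G:55.25 → nearest is E
(6.5, 10.5) — d² to each: E:1.25, F:26, G:9.25 → nearest is E
(8.5, 11) — d² to each: E:4.5, F:9.25, G:26 → nearest is E
3 of the 4 points have E as nearest.

3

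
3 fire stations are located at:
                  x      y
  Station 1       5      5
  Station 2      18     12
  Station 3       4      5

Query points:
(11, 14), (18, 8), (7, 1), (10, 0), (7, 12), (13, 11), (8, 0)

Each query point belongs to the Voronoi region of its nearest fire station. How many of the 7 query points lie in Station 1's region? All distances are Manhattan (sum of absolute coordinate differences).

(11, 14) — d to each: Station 1:15, Station 2:9, Station 3:16 → nearest is Station 2
(18, 8) — d to each: Station 1:16, Station 2:4, Station 3:17 → nearest is Station 2
(7, 1) — d to each: Station 1:6, Station 2:22, Station 3:7 → nearest is Station 1
(10, 0) — d to each: Station 1:10, Station 2:20, Station 3:11 → nearest is Station 1
(7, 12) — d to each: Station 1:9, Station 2:11, Station 3:10 → nearest is Station 1
(13, 11) — d to each: Station 1:14, Station 2:6, Station 3:15 → nearest is Station 2
(8, 0) — d to each: Station 1:8, Station 2:22, Station 3:9 → nearest is Station 1
4 of the 7 points have Station 1 as nearest.

4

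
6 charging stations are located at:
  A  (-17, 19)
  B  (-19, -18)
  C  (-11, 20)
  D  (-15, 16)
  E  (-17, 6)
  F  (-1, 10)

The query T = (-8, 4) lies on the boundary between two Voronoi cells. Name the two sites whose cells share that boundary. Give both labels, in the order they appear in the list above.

E and F

Squared distances from T to each site:
|TA|² = 81 + 225 = 306
|TB|² = 121 + 484 = 605
|TC|² = 9 + 256 = 265
|TD|² = 49 + 144 = 193
|TE|² = 81 + 4 = 85
|TF|² = 49 + 36 = 85
T is equidistant from E and F (both at squared distance 85), and every other site is strictly farther — so T lies on the E–F Voronoi edge.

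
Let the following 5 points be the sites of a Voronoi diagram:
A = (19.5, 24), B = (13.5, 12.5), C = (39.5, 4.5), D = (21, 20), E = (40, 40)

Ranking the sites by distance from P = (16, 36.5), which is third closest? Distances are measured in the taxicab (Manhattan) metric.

B

d(P,A) = |16−19.5| + |36.5−24| = 3.5 + 12.5 = 16
d(P,B) = |16−13.5| + |36.5−12.5| = 2.5 + 24 = 26.5
d(P,C) = |16−39.5| + |36.5−4.5| = 23.5 + 32 = 55.5
d(P,D) = |16−21| + |36.5−20| = 5 + 16.5 = 21.5
d(P,E) = |16−40| + |36.5−40| = 24 + 3.5 = 27.5
Sorted ascending: A, D, B, E, … — the third-nearest is B.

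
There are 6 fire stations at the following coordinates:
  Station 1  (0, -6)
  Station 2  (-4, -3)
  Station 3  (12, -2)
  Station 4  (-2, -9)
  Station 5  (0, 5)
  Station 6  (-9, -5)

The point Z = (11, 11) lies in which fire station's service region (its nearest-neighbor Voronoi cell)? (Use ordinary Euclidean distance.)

Compare squared distances (the ordering matches that of the actual distances):
d²(Z, Station 1) = (11−0)² + (11−(-6))² = 121 + 289 = 410
d²(Z, Station 2) = (11−(-4))² + (11−(-3))² = 225 + 196 = 421
d²(Z, Station 3) = (11−12)² + (11−(-2))² = 1 + 169 = 170
d²(Z, Station 4) = (11−(-2))² + (11−(-9))² = 169 + 400 = 569
d²(Z, Station 5) = (11−0)² + (11−5)² = 121 + 36 = 157
d²(Z, Station 6) = (11−(-9))² + (11−(-5))² = 400 + 256 = 656
Station 5 is nearest.

Station 5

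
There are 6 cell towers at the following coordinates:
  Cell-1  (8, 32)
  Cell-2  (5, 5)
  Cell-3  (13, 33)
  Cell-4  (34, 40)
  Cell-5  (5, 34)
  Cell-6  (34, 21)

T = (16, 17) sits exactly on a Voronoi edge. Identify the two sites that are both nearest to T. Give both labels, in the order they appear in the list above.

Squared distances from T to each site:
d²(T, Cell-1) = (16−8)² + (17−32)² = 64 + 225 = 289
d²(T, Cell-2) = (16−5)² + (17−5)² = 121 + 144 = 265
d²(T, Cell-3) = (16−13)² + (17−33)² = 9 + 256 = 265
d²(T, Cell-4) = (16−34)² + (17−40)² = 324 + 529 = 853
d²(T, Cell-5) = (16−5)² + (17−34)² = 121 + 289 = 410
d²(T, Cell-6) = (16−34)² + (17−21)² = 324 + 16 = 340
T is equidistant from Cell-2 and Cell-3 (both at squared distance 265), and every other site is strictly farther — so T lies on the Cell-2–Cell-3 Voronoi edge.

Cell-2 and Cell-3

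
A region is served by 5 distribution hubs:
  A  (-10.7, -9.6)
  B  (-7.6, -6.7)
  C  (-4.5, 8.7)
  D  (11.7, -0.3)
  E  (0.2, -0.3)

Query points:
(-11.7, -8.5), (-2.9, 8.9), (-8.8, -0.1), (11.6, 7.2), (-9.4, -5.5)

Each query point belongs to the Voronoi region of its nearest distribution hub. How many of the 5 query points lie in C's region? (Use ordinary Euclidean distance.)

1

(-11.7, -8.5) — d² to each: A:2.21, B:20.05, C:347.68, D:614.8, E:208.85 → nearest is A
(-2.9, 8.9) — d² to each: A:403.09, B:265.45, C:2.6, D:297.8, E:94.25 → nearest is C
(-8.8, -0.1) — d² to each: A:93.86, B:45, C:95.93, D:420.29, E:81.04 → nearest is B
(11.6, 7.2) — d² to each: A:779.53, B:561.85, C:261.46, D:56.26, E:186.21 → nearest is D
(-9.4, -5.5) — d² to each: A:18.5, B:4.68, C:225.65, D:472.25, E:119.2 → nearest is B
1 of the 5 points has C as nearest.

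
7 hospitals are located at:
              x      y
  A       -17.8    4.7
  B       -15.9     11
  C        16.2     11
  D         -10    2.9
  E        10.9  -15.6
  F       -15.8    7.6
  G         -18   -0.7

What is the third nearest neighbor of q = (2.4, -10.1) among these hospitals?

Compare squared distances (the ordering matches that of the actual distances):
|qA|² = (2.4−(-17.8))² + (-10.1−4.7)² = 408.04 + 219.04 = 627.08
|qB|² = (2.4−(-15.9))² + (-10.1−11)² = 334.89 + 445.21 = 780.1
|qC|² = (2.4−16.2)² + (-10.1−11)² = 190.44 + 445.21 = 635.65
|qD|² = (2.4−(-10))² + (-10.1−2.9)² = 153.76 + 169 = 322.76
|qE|² = (2.4−10.9)² + (-10.1−(-15.6))² = 72.25 + 30.25 = 102.5
|qF|² = (2.4−(-15.8))² + (-10.1−7.6)² = 331.24 + 313.29 = 644.53
|qG|² = (2.4−(-18))² + (-10.1−(-0.7))² = 416.16 + 88.36 = 504.52
Sorted ascending: E, D, G, A, … — the third-nearest is G.

G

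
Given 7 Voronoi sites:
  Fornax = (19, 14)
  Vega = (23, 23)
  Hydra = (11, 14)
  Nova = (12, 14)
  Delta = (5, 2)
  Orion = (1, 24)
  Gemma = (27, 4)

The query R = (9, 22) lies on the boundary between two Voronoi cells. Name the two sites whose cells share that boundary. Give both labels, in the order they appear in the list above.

Hydra and Orion

Squared distances from R to each site:
d²(R, Fornax) = (9−19)² + (22−14)² = 100 + 64 = 164
d²(R, Vega) = (9−23)² + (22−23)² = 196 + 1 = 197
d²(R, Hydra) = (9−11)² + (22−14)² = 4 + 64 = 68
d²(R, Nova) = (9−12)² + (22−14)² = 9 + 64 = 73
d²(R, Delta) = (9−5)² + (22−2)² = 16 + 400 = 416
d²(R, Orion) = (9−1)² + (22−24)² = 64 + 4 = 68
d²(R, Gemma) = (9−27)² + (22−4)² = 324 + 324 = 648
R is equidistant from Hydra and Orion (both at squared distance 68), and every other site is strictly farther — so R lies on the Hydra–Orion Voronoi edge.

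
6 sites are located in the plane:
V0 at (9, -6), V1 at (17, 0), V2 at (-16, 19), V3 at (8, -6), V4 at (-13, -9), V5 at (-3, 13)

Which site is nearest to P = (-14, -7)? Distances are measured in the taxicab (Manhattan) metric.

V4

d(P,V0) = 23 + 1 = 24
d(P,V1) = 31 + 7 = 38
d(P,V2) = 2 + 26 = 28
d(P,V3) = 22 + 1 = 23
d(P,V4) = 1 + 2 = 3
d(P,V5) = 11 + 20 = 31
V4 is nearest.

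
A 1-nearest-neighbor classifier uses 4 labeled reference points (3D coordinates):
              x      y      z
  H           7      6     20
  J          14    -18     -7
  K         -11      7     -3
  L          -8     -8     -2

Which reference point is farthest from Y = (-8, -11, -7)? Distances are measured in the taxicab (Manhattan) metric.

H

d(Y,H) = |-8−7| + |-11−6| + |-7−20| = 15 + 17 + 27 = 59
d(Y,J) = |-8−14| + |-11−(-18)| + |-7−(-7)| = 22 + 7 + 0 = 29
d(Y,K) = |-8−(-11)| + |-11−7| + |-7−(-3)| = 3 + 18 + 4 = 25
d(Y,L) = |-8−(-8)| + |-11−(-8)| + |-7−(-2)| = 0 + 3 + 5 = 8
The largest is to H.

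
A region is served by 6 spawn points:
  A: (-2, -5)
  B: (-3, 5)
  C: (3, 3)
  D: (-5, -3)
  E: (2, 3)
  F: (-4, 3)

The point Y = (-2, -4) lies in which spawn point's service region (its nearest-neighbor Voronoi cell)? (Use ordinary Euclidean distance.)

Squared Euclidean distances:
|YA|² = (-2−(-2))² + (-4−(-5))² = 0 + 1 = 1
|YB|² = (-2−(-3))² + (-4−5)² = 1 + 81 = 82
|YC|² = (-2−3)² + (-4−3)² = 25 + 49 = 74
|YD|² = (-2−(-5))² + (-4−(-3))² = 9 + 1 = 10
|YE|² = (-2−2)² + (-4−3)² = 16 + 49 = 65
|YF|² = (-2−(-4))² + (-4−3)² = 4 + 49 = 53
The smallest is to A, so Y lies in the Voronoi region of A.

A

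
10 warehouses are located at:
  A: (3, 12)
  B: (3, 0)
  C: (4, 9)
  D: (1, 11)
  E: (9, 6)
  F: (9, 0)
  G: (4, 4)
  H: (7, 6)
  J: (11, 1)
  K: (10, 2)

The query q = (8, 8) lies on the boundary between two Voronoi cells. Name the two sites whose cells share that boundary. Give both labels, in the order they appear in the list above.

E and H

Squared distances from q to each site:
|qA|² = 25 + 16 = 41
|qB|² = 25 + 64 = 89
|qC|² = 16 + 1 = 17
|qD|² = 49 + 9 = 58
|qE|² = 1 + 4 = 5
|qF|² = 1 + 64 = 65
|qG|² = 16 + 16 = 32
|qH|² = 1 + 4 = 5
|qJ|² = 9 + 49 = 58
|qK|² = 4 + 36 = 40
q is equidistant from E and H (both at squared distance 5), and every other site is strictly farther — so q lies on the E–H Voronoi edge.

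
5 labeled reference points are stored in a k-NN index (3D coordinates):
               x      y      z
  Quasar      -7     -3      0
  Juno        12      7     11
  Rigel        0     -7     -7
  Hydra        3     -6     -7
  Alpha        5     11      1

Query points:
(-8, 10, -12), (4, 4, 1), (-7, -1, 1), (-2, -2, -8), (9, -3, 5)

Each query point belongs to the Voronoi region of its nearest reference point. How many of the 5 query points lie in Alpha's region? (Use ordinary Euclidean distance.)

(-8, 10, -12) — d² to each: Quasar:314, Juno:938, Rigel:378, Hydra:402, Alpha:339 → nearest is Quasar
(4, 4, 1) — d² to each: Quasar:171, Juno:173, Rigel:201, Hydra:165, Alpha:50 → nearest is Alpha
(-7, -1, 1) — d² to each: Quasar:5, Juno:525, Rigel:149, Hydra:189, Alpha:288 → nearest is Quasar
(-2, -2, -8) — d² to each: Quasar:90, Juno:638, Rigel:30, Hydra:42, Alpha:299 → nearest is Rigel
(9, -3, 5) — d² to each: Quasar:281, Juno:145, Rigel:241, Hydra:189, Alpha:228 → nearest is Juno
1 of the 5 points has Alpha as nearest.

1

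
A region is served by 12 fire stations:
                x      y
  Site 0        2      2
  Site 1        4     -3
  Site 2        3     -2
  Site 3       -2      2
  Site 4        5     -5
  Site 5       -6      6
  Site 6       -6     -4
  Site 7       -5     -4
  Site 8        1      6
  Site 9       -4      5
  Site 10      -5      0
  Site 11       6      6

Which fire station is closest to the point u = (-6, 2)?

Site 10

Compare squared distances (the ordering matches that of the actual distances):
d²(u, Site 0) = 64 + 0 = 64
d²(u, Site 1) = 100 + 25 = 125
d²(u, Site 2) = 81 + 16 = 97
d²(u, Site 3) = 16 + 0 = 16
d²(u, Site 4) = 121 + 49 = 170
d²(u, Site 5) = 0 + 16 = 16
d²(u, Site 6) = 0 + 36 = 36
d²(u, Site 7) = 1 + 36 = 37
d²(u, Site 8) = 49 + 16 = 65
d²(u, Site 9) = 4 + 9 = 13
d²(u, Site 10) = 1 + 4 = 5
d²(u, Site 11) = 144 + 16 = 160
The smallest is to Site 10, so u lies in the Voronoi region of Site 10.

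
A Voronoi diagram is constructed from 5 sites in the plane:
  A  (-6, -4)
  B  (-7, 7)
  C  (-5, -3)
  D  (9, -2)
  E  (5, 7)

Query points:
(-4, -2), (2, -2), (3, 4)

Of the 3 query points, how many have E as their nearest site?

1

(-4, -2) — d² to each: A:8, B:90, C:2, D:169, E:162 → nearest is C
(2, -2) — d² to each: A:68, B:162, C:50, D:49, E:90 → nearest is D
(3, 4) — d² to each: A:145, B:109, C:113, D:72, E:13 → nearest is E
1 of the 3 points has E as nearest.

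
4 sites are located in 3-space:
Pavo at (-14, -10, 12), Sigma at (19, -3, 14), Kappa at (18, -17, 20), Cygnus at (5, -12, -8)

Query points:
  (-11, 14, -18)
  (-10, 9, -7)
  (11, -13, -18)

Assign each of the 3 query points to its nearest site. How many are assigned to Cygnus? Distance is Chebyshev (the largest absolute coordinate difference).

(-11, 14, -18) — d to each: Pavo:30, Sigma:32, Kappa:38, Cygnus:26 → nearest is Cygnus
(-10, 9, -7) — d to each: Pavo:19, Sigma:29, Kappa:28, Cygnus:21 → nearest is Pavo
(11, -13, -18) — d to each: Pavo:30, Sigma:32, Kappa:38, Cygnus:10 → nearest is Cygnus
2 of the 3 points have Cygnus as nearest.

2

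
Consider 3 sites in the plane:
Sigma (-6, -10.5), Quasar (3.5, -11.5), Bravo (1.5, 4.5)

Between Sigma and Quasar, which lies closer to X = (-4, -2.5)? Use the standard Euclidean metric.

Compare squared distances:
d²(X, Sigma) = (-4−(-6))² + (-2.5−(-10.5))² = 4 + 64 = 68
d²(X, Quasar) = (-4−3.5)² + (-2.5−(-11.5))² = 56.25 + 81 = 137.25
68 < 137.25, so Sigma is closer.

Sigma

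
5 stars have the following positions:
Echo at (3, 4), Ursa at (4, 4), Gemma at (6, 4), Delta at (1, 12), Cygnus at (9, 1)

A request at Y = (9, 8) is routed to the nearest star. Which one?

Compare squared distances (the ordering matches that of the actual distances):
d²(Y, Echo) = (9−3)² + (8−4)² = 36 + 16 = 52
d²(Y, Ursa) = (9−4)² + (8−4)² = 25 + 16 = 41
d²(Y, Gemma) = (9−6)² + (8−4)² = 9 + 16 = 25
d²(Y, Delta) = (9−1)² + (8−12)² = 64 + 16 = 80
d²(Y, Cygnus) = (9−9)² + (8−1)² = 0 + 49 = 49
Gemma is nearest.

Gemma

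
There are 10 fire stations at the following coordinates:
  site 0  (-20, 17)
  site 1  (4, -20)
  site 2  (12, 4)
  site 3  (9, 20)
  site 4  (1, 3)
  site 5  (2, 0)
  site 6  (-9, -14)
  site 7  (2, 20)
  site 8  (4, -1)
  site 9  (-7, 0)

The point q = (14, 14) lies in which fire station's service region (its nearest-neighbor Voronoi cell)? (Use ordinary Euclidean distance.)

site 3

Compare squared distances (the ordering matches that of the actual distances):
d²(q, site 0) = (14−(-20))² + (14−17)² = 1156 + 9 = 1165
d²(q, site 1) = (14−4)² + (14−(-20))² = 100 + 1156 = 1256
d²(q, site 2) = (14−12)² + (14−4)² = 4 + 100 = 104
d²(q, site 3) = (14−9)² + (14−20)² = 25 + 36 = 61
d²(q, site 4) = (14−1)² + (14−3)² = 169 + 121 = 290
d²(q, site 5) = (14−2)² + (14−0)² = 144 + 196 = 340
d²(q, site 6) = (14−(-9))² + (14−(-14))² = 529 + 784 = 1313
d²(q, site 7) = (14−2)² + (14−20)² = 144 + 36 = 180
d²(q, site 8) = (14−4)² + (14−(-1))² = 100 + 225 = 325
d²(q, site 9) = (14−(-7))² + (14−0)² = 441 + 196 = 637
The smallest is to site 3, so q lies in the Voronoi region of site 3.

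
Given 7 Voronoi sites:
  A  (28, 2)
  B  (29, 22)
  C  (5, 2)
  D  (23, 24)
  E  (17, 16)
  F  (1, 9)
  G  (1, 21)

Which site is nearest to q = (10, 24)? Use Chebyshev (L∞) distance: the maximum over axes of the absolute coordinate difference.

d(q,A) = max(18, 22) = 22
d(q,B) = max(19, 2) = 19
d(q,C) = max(5, 22) = 22
d(q,D) = max(13, 0) = 13
d(q,E) = max(7, 8) = 8
d(q,F) = max(9, 15) = 15
d(q,G) = max(9, 3) = 9
E is nearest.

E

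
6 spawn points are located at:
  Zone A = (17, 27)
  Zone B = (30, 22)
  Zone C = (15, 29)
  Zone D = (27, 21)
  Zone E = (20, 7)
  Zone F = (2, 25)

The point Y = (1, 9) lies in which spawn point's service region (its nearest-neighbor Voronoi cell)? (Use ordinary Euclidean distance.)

Zone F

Squared Euclidean distances:
d²(Y, Zone A) = (1−17)² + (9−27)² = 256 + 324 = 580
d²(Y, Zone B) = (1−30)² + (9−22)² = 841 + 169 = 1010
d²(Y, Zone C) = (1−15)² + (9−29)² = 196 + 400 = 596
d²(Y, Zone D) = (1−27)² + (9−21)² = 676 + 144 = 820
d²(Y, Zone E) = (1−20)² + (9−7)² = 361 + 4 = 365
d²(Y, Zone F) = (1−2)² + (9−25)² = 1 + 256 = 257
The smallest is to Zone F, so Y lies in the Voronoi region of Zone F.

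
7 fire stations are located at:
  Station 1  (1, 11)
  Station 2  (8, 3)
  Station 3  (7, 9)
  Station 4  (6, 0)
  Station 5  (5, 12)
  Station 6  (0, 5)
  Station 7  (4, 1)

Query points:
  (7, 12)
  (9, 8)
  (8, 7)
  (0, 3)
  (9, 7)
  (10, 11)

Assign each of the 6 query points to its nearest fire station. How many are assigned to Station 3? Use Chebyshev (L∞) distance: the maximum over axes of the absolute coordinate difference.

4

(7, 12) — d to each: Station 1:6, Station 2:9, Station 3:3, Station 4:12, Station 5:2, Station 6:7, Station 7:11 → nearest is Station 5
(9, 8) — d to each: Station 1:8, Station 2:5, Station 3:2, Station 4:8, Station 5:4, Station 6:9, Station 7:7 → nearest is Station 3
(8, 7) — d to each: Station 1:7, Station 2:4, Station 3:2, Station 4:7, Station 5:5, Station 6:8, Station 7:6 → nearest is Station 3
(0, 3) — d to each: Station 1:8, Station 2:8, Station 3:7, Station 4:6, Station 5:9, Station 6:2, Station 7:4 → nearest is Station 6
(9, 7) — d to each: Station 1:8, Station 2:4, Station 3:2, Station 4:7, Station 5:5, Station 6:9, Station 7:6 → nearest is Station 3
(10, 11) — d to each: Station 1:9, Station 2:8, Station 3:3, Station 4:11, Station 5:5, Station 6:10, Station 7:10 → nearest is Station 3
4 of the 6 points have Station 3 as nearest.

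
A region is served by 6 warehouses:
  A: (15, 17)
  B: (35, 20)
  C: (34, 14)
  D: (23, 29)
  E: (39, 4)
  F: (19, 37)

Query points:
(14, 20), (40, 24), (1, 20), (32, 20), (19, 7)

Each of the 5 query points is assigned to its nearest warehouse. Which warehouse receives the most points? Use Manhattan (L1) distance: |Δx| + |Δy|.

A

(14, 20) — d to each: A:4, B:21, C:26, D:18, E:41, F:22 → nearest is A
(40, 24) — d to each: A:32, B:9, C:16, D:22, E:21, F:34 → nearest is B
(1, 20) — d to each: A:17, B:34, C:39, D:31, E:54, F:35 → nearest is A
(32, 20) — d to each: A:20, B:3, C:8, D:18, E:23, F:30 → nearest is B
(19, 7) — d to each: A:14, B:29, C:22, D:26, E:23, F:30 → nearest is A
Tally — A:3, B:2. A captures the most (3).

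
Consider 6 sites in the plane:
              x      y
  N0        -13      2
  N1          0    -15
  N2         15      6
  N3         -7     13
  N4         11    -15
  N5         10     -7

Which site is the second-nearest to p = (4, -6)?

N1

Squared Euclidean distances:
|pN0|² = (4−(-13))² + (-6−2)² = 289 + 64 = 353
|pN1|² = (4−0)² + (-6−(-15))² = 16 + 81 = 97
|pN2|² = (4−15)² + (-6−6)² = 121 + 144 = 265
|pN3|² = (4−(-7))² + (-6−13)² = 121 + 361 = 482
|pN4|² = (4−11)² + (-6−(-15))² = 49 + 81 = 130
|pN5|² = (4−10)² + (-6−(-7))² = 36 + 1 = 37
Sorted ascending: N5, N1, N4, … — the second-nearest is N1.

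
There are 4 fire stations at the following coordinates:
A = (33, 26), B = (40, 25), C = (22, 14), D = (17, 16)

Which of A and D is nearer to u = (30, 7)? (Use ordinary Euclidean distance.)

Compare squared distances:
|uA|² = (30−33)² + (7−26)² = 9 + 361 = 370
|uD|² = (30−17)² + (7−16)² = 169 + 81 = 250
370 > 250, so D is closer.

D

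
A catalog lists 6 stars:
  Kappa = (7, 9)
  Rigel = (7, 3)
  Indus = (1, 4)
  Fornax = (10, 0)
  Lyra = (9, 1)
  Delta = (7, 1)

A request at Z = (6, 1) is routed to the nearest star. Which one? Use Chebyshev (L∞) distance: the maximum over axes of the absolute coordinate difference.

d(Z, Kappa) = max(1, 8) = 8
d(Z, Rigel) = max(1, 2) = 2
d(Z, Indus) = max(5, 3) = 5
d(Z, Fornax) = max(4, 1) = 4
d(Z, Lyra) = max(3, 0) = 3
d(Z, Delta) = max(1, 0) = 1
Delta is nearest.

Delta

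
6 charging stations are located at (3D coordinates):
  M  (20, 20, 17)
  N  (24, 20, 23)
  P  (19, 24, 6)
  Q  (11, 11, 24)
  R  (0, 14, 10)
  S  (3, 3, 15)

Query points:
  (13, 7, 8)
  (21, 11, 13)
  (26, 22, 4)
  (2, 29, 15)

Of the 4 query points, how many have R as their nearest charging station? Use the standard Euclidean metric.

1

(13, 7, 8) — d² to each: M:299, N:515, P:329, Q:276, R:222, S:165 → nearest is S
(21, 11, 13) — d² to each: M:98, N:190, P:222, Q:221, R:459, S:392 → nearest is M
(26, 22, 4) — d² to each: M:209, N:369, P:57, Q:746, R:776, S:1011 → nearest is P
(2, 29, 15) — d² to each: M:409, N:629, P:395, Q:486, R:254, S:677 → nearest is R
1 of the 4 points has R as nearest.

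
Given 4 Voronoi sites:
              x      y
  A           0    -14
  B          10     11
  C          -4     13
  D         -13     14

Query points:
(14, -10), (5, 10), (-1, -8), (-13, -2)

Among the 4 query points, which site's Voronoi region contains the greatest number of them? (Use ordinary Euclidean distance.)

(14, -10) — d² to each: A:212, B:457, C:853, D:1305 → nearest is A
(5, 10) — d² to each: A:601, B:26, C:90, D:340 → nearest is B
(-1, -8) — d² to each: A:37, B:482, C:450, D:628 → nearest is A
(-13, -2) — d² to each: A:313, B:698, C:306, D:256 → nearest is D
Tally — A:2, B:1, D:1. A captures the most (2).

A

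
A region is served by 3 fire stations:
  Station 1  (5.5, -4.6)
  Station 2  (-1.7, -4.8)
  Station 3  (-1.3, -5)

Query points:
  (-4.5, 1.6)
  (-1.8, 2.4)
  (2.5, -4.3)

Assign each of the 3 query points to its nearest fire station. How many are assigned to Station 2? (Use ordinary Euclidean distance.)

(-4.5, 1.6) — d² to each: Station 1:138.44, Station 2:48.8, Station 3:53.8 → nearest is Station 2
(-1.8, 2.4) — d² to each: Station 1:102.29, Station 2:51.85, Station 3:55.01 → nearest is Station 2
(2.5, -4.3) — d² to each: Station 1:9.09, Station 2:17.89, Station 3:14.93 → nearest is Station 1
2 of the 3 points have Station 2 as nearest.

2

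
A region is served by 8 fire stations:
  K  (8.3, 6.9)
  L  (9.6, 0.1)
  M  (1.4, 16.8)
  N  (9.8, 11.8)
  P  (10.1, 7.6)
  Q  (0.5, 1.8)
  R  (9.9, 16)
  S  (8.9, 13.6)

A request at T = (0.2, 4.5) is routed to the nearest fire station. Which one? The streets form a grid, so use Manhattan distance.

d(T,K) = |0.2−8.3| + |4.5−6.9| = 8.1 + 2.4 = 10.5
d(T,L) = |0.2−9.6| + |4.5−0.1| = 9.4 + 4.4 = 13.8
d(T,M) = |0.2−1.4| + |4.5−16.8| = 1.2 + 12.3 = 13.5
d(T,N) = |0.2−9.8| + |4.5−11.8| = 9.6 + 7.3 = 16.9
d(T,P) = |0.2−10.1| + |4.5−7.6| = 9.9 + 3.1 = 13
d(T,Q) = |0.2−0.5| + |4.5−1.8| = 0.3 + 2.7 = 3
d(T,R) = |0.2−9.9| + |4.5−16| = 9.7 + 11.5 = 21.2
d(T,S) = |0.2−8.9| + |4.5−13.6| = 8.7 + 9.1 = 17.8
Minimum is at Q.

Q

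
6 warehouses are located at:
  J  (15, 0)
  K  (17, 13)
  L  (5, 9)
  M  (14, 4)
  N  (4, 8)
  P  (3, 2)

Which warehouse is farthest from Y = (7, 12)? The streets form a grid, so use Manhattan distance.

J

d(Y,J) = |7−15| + |12−0| = 8 + 12 = 20
d(Y,K) = |7−17| + |12−13| = 10 + 1 = 11
d(Y,L) = |7−5| + |12−9| = 2 + 3 = 5
d(Y,M) = |7−14| + |12−4| = 7 + 8 = 15
d(Y,N) = |7−4| + |12−8| = 3 + 4 = 7
d(Y,P) = |7−3| + |12−2| = 4 + 10 = 14
The largest is to J.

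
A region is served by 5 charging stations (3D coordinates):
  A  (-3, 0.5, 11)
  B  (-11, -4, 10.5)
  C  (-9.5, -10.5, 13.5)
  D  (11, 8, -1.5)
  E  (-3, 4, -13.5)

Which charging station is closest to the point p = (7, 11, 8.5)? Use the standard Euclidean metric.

D

Squared Euclidean distances:
|pA|² = (7−(-3))² + (11−0.5)² + (8.5−11)² = 100 + 110.25 + 6.25 = 216.5
|pB|² = (7−(-11))² + (11−(-4))² + (8.5−10.5)² = 324 + 225 + 4 = 553
|pC|² = (7−(-9.5))² + (11−(-10.5))² + (8.5−13.5)² = 272.25 + 462.25 + 25 = 759.5
|pD|² = (7−11)² + (11−8)² + (8.5−(-1.5))² = 16 + 9 + 100 = 125
|pE|² = (7−(-3))² + (11−4)² + (8.5−(-13.5))² = 100 + 49 + 484 = 633
Minimum is at D.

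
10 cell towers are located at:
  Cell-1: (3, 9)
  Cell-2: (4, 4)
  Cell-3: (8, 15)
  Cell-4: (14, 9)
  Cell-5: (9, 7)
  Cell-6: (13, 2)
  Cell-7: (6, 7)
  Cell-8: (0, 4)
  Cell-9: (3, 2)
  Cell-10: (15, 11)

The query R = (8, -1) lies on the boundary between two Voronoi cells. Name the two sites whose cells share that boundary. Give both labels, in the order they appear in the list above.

Squared distances from R to each site:
d²(R, Cell-1) = (8−3)² + (-1−9)² = 25 + 100 = 125
d²(R, Cell-2) = (8−4)² + (-1−4)² = 16 + 25 = 41
d²(R, Cell-3) = (8−8)² + (-1−15)² = 0 + 256 = 256
d²(R, Cell-4) = (8−14)² + (-1−9)² = 36 + 100 = 136
d²(R, Cell-5) = (8−9)² + (-1−7)² = 1 + 64 = 65
d²(R, Cell-6) = (8−13)² + (-1−2)² = 25 + 9 = 34
d²(R, Cell-7) = (8−6)² + (-1−7)² = 4 + 64 = 68
d²(R, Cell-8) = (8−0)² + (-1−4)² = 64 + 25 = 89
d²(R, Cell-9) = (8−3)² + (-1−2)² = 25 + 9 = 34
d²(R, Cell-10) = (8−15)² + (-1−11)² = 49 + 144 = 193
R is equidistant from Cell-6 and Cell-9 (both at squared distance 34), and every other site is strictly farther — so R lies on the Cell-6–Cell-9 Voronoi edge.

Cell-6 and Cell-9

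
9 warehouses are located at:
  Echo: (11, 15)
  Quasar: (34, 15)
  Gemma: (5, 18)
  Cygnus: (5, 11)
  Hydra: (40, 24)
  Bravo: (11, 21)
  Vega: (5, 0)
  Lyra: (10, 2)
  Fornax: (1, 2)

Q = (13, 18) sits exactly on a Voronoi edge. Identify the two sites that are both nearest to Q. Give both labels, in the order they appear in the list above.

Echo and Bravo

Squared distances from Q to each site:
d²(Q, Echo) = (13−11)² + (18−15)² = 4 + 9 = 13
d²(Q, Quasar) = (13−34)² + (18−15)² = 441 + 9 = 450
d²(Q, Gemma) = (13−5)² + (18−18)² = 64 + 0 = 64
d²(Q, Cygnus) = (13−5)² + (18−11)² = 64 + 49 = 113
d²(Q, Hydra) = (13−40)² + (18−24)² = 729 + 36 = 765
d²(Q, Bravo) = (13−11)² + (18−21)² = 4 + 9 = 13
d²(Q, Vega) = (13−5)² + (18−0)² = 64 + 324 = 388
d²(Q, Lyra) = (13−10)² + (18−2)² = 9 + 256 = 265
d²(Q, Fornax) = (13−1)² + (18−2)² = 144 + 256 = 400
Q is equidistant from Echo and Bravo (both at squared distance 13), and every other site is strictly farther — so Q lies on the Echo–Bravo Voronoi edge.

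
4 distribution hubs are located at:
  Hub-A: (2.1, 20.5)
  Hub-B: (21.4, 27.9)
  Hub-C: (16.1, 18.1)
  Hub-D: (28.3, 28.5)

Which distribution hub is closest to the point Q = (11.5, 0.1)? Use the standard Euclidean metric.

Hub-C

Since √ is increasing, it suffices to compare squared distances:
d²(Q, Hub-A) = (11.5−2.1)² + (0.1−20.5)² = 88.36 + 416.16 = 504.52
d²(Q, Hub-B) = (11.5−21.4)² + (0.1−27.9)² = 98.01 + 772.84 = 870.85
d²(Q, Hub-C) = (11.5−16.1)² + (0.1−18.1)² = 21.16 + 324 = 345.16
d²(Q, Hub-D) = (11.5−28.3)² + (0.1−28.5)² = 282.24 + 806.56 = 1088.8
Minimum is at Hub-C.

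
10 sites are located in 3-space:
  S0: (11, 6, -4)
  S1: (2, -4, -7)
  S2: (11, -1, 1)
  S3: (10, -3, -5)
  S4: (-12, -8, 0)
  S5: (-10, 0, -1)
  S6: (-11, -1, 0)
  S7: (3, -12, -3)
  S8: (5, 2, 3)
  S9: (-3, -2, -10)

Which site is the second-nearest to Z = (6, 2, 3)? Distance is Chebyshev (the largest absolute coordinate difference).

d(Z,S0) = max(5, 4, 7) = 7
d(Z,S1) = max(4, 6, 10) = 10
d(Z,S2) = max(5, 3, 2) = 5
d(Z,S3) = max(4, 5, 8) = 8
d(Z,S4) = max(18, 10, 3) = 18
d(Z,S5) = max(16, 2, 4) = 16
d(Z,S6) = max(17, 3, 3) = 17
d(Z,S7) = max(3, 14, 6) = 14
d(Z,S8) = max(1, 0, 0) = 1
d(Z,S9) = max(9, 4, 13) = 13
Sorted ascending: S8, S2, S0, … — the second-nearest is S2.

S2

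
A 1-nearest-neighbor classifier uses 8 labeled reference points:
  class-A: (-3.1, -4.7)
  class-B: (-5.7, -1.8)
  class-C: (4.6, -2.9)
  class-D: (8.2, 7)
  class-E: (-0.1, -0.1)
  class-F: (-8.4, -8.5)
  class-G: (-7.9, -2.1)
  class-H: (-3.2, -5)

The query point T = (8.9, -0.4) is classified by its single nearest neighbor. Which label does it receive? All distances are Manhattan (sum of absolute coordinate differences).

d(T, class-A) = 12 + 4.3 = 16.3
d(T, class-B) = 14.6 + 1.4 = 16
d(T, class-C) = 4.3 + 2.5 = 6.8
d(T, class-D) = 0.7 + 7.4 = 8.1
d(T, class-E) = 9 + 0.3 = 9.3
d(T, class-F) = 17.3 + 8.1 = 25.4
d(T, class-G) = 16.8 + 1.7 = 18.5
d(T, class-H) = 12.1 + 4.6 = 16.7
class-C is nearest.

class-C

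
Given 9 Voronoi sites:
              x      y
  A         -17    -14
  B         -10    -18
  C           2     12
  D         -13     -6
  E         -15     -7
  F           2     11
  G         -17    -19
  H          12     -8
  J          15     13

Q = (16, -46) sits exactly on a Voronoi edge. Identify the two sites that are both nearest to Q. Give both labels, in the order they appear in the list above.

Squared distances from Q to each site:
|QA|² = 1089 + 1024 = 2113
|QB|² = 676 + 784 = 1460
|QC|² = 196 + 3364 = 3560
|QD|² = 841 + 1600 = 2441
|QE|² = 961 + 1521 = 2482
|QF|² = 196 + 3249 = 3445
|QG|² = 1089 + 729 = 1818
|QH|² = 16 + 1444 = 1460
|QJ|² = 1 + 3481 = 3482
Q is equidistant from B and H (both at squared distance 1460), and every other site is strictly farther — so Q lies on the B–H Voronoi edge.

B and H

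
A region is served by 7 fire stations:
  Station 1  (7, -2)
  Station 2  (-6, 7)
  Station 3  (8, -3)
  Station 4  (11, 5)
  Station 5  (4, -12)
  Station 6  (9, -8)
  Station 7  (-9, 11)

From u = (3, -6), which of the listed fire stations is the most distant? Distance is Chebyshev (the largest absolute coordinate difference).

Station 7

d(u, Station 1) = max(4, 4) = 4
d(u, Station 2) = max(9, 13) = 13
d(u, Station 3) = max(5, 3) = 5
d(u, Station 4) = max(8, 11) = 11
d(u, Station 5) = max(1, 6) = 6
d(u, Station 6) = max(6, 2) = 6
d(u, Station 7) = max(12, 17) = 17
The largest is to Station 7.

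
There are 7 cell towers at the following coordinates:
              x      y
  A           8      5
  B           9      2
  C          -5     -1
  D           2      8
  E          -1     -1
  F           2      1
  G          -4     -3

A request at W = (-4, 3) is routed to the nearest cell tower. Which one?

C

Since √ is increasing, it suffices to compare squared distances:
|WA|² = (-4−8)² + (3−5)² = 144 + 4 = 148
|WB|² = (-4−9)² + (3−2)² = 169 + 1 = 170
|WC|² = (-4−(-5))² + (3−(-1))² = 1 + 16 = 17
|WD|² = (-4−2)² + (3−8)² = 36 + 25 = 61
|WE|² = (-4−(-1))² + (3−(-1))² = 9 + 16 = 25
|WF|² = (-4−2)² + (3−1)² = 36 + 4 = 40
|WG|² = (-4−(-4))² + (3−(-3))² = 0 + 36 = 36
C is nearest.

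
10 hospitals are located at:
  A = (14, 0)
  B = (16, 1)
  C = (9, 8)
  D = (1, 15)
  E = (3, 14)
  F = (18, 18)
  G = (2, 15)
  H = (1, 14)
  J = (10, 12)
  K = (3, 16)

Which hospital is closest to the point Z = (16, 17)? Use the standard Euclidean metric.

Since √ is increasing, it suffices to compare squared distances:
|ZA|² = (16−14)² + (17−0)² = 4 + 289 = 293
|ZB|² = (16−16)² + (17−1)² = 0 + 256 = 256
|ZC|² = (16−9)² + (17−8)² = 49 + 81 = 130
|ZD|² = (16−1)² + (17−15)² = 225 + 4 = 229
|ZE|² = (16−3)² + (17−14)² = 169 + 9 = 178
|ZF|² = (16−18)² + (17−18)² = 4 + 1 = 5
|ZG|² = (16−2)² + (17−15)² = 196 + 4 = 200
|ZH|² = (16−1)² + (17−14)² = 225 + 9 = 234
|ZJ|² = (16−10)² + (17−12)² = 36 + 25 = 61
|ZK|² = (16−3)² + (17−16)² = 169 + 1 = 170
The smallest is to F, so Z lies in the Voronoi region of F.

F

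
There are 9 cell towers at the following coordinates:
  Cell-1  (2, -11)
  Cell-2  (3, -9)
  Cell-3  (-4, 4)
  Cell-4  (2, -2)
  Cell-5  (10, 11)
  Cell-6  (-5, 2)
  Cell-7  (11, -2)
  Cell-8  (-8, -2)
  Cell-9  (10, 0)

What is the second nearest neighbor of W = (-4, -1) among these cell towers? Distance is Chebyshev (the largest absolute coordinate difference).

d(W, Cell-1) = max(6, 10) = 10
d(W, Cell-2) = max(7, 8) = 8
d(W, Cell-3) = max(0, 5) = 5
d(W, Cell-4) = max(6, 1) = 6
d(W, Cell-5) = max(14, 12) = 14
d(W, Cell-6) = max(1, 3) = 3
d(W, Cell-7) = max(15, 1) = 15
d(W, Cell-8) = max(4, 1) = 4
d(W, Cell-9) = max(14, 1) = 14
Sorted ascending: Cell-6, Cell-8, Cell-3, … — the second-nearest is Cell-8.

Cell-8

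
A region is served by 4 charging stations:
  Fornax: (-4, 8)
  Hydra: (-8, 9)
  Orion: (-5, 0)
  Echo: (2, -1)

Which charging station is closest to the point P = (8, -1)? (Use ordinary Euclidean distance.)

Squared Euclidean distances:
d²(P, Fornax) = 144 + 81 = 225
d²(P, Hydra) = 256 + 100 = 356
d²(P, Orion) = 169 + 1 = 170
d²(P, Echo) = 36 + 0 = 36
Minimum is at Echo.

Echo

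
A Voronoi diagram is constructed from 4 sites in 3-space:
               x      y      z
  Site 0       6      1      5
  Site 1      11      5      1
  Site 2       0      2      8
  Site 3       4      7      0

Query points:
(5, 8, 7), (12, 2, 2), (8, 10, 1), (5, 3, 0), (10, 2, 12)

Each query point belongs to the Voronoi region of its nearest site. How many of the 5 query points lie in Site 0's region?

(5, 8, 7) — d² to each: Site 0:54, Site 1:81, Site 2:62, Site 3:51 → nearest is Site 3
(12, 2, 2) — d² to each: Site 0:46, Site 1:11, Site 2:180, Site 3:93 → nearest is Site 1
(8, 10, 1) — d² to each: Site 0:101, Site 1:34, Site 2:177, Site 3:26 → nearest is Site 3
(5, 3, 0) — d² to each: Site 0:30, Site 1:41, Site 2:90, Site 3:17 → nearest is Site 3
(10, 2, 12) — d² to each: Site 0:66, Site 1:131, Site 2:116, Site 3:205 → nearest is Site 0
1 of the 5 points has Site 0 as nearest.

1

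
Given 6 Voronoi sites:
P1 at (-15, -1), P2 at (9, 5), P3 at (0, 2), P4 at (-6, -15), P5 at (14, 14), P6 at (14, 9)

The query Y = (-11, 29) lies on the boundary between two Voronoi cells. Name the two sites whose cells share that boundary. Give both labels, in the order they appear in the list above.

Squared distances from Y to each site:
|YP1|² = (-11−(-15))² + (29−(-1))² = 16 + 900 = 916
|YP2|² = (-11−9)² + (29−5)² = 400 + 576 = 976
|YP3|² = (-11−0)² + (29−2)² = 121 + 729 = 850
|YP4|² = (-11−(-6))² + (29−(-15))² = 25 + 1936 = 1961
|YP5|² = (-11−14)² + (29−14)² = 625 + 225 = 850
|YP6|² = (-11−14)² + (29−9)² = 625 + 400 = 1025
Y is equidistant from P3 and P5 (both at squared distance 850), and every other site is strictly farther — so Y lies on the P3–P5 Voronoi edge.

P3 and P5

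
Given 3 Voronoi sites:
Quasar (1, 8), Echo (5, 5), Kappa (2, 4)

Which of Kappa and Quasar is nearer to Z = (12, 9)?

Quasar

Compare squared distances:
d²(Z, Kappa) = (12−2)² + (9−4)² = 100 + 25 = 125
d²(Z, Quasar) = (12−1)² + (9−8)² = 121 + 1 = 122
125 > 122, so Quasar is closer.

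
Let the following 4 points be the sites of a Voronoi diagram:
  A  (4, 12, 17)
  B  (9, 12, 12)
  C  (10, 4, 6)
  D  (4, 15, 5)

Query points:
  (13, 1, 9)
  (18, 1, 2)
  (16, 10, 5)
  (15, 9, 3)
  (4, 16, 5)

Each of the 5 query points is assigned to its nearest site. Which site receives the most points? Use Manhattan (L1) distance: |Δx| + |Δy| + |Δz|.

(13, 1, 9) — d to each: A:28, B:18, C:9, D:27 → nearest is C
(18, 1, 2) — d to each: A:40, B:30, C:15, D:31 → nearest is C
(16, 10, 5) — d to each: A:26, B:16, C:13, D:17 → nearest is C
(15, 9, 3) — d to each: A:28, B:18, C:13, D:19 → nearest is C
(4, 16, 5) — d to each: A:16, B:16, C:19, D:1 → nearest is D
Tally — C:4, D:1. C captures the most (4).

C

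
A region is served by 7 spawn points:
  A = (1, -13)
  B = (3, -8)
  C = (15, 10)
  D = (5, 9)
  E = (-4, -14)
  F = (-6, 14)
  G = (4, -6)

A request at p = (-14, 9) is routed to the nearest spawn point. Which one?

Since √ is increasing, it suffices to compare squared distances:
|pA|² = 225 + 484 = 709
|pB|² = 289 + 289 = 578
|pC|² = 841 + 1 = 842
|pD|² = 361 + 0 = 361
|pE|² = 100 + 529 = 629
|pF|² = 64 + 25 = 89
|pG|² = 324 + 225 = 549
Minimum is at F.

F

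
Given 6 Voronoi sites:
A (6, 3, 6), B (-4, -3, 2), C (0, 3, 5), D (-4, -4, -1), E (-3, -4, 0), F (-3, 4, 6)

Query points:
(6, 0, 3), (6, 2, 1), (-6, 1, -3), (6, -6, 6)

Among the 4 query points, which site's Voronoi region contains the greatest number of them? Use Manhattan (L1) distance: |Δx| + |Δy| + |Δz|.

(6, 0, 3) — d to each: A:6, B:14, C:11, D:18, E:16, F:16 → nearest is A
(6, 2, 1) — d to each: A:6, B:16, C:11, D:18, E:16, F:16 → nearest is A
(-6, 1, -3) — d to each: A:23, B:11, C:16, D:9, E:11, F:15 → nearest is D
(6, -6, 6) — d to each: A:9, B:17, C:16, D:19, E:17, F:19 → nearest is A
Tally — A:3, D:1. A captures the most (3).

A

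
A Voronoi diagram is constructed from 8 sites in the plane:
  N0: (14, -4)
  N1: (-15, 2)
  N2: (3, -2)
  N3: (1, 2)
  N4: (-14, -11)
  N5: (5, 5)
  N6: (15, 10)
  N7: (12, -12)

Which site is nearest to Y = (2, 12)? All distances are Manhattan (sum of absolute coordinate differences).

d(Y,N0) = 12 + 16 = 28
d(Y,N1) = 17 + 10 = 27
d(Y,N2) = 1 + 14 = 15
d(Y,N3) = 1 + 10 = 11
d(Y,N4) = 16 + 23 = 39
d(Y,N5) = 3 + 7 = 10
d(Y,N6) = 13 + 2 = 15
d(Y,N7) = 10 + 24 = 34
N5 is nearest.

N5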